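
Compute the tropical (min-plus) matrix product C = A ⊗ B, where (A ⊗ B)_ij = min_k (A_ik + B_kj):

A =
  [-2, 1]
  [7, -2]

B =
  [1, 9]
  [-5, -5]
A ⊗ B =
  [-4, -4]
  [-7, -7]

Apply the min-plus product entry-by-entry:
  C[0][0] = min over k of (A[0][0] + B[0][0] = -2 + 1 = -1, A[0][1] + B[1][0] = 1 + -5 = -4) = -4 (attained at k = 1)
  C[0][1] = min over k of (A[0][0] + B[0][1] = -2 + 9 = 7, A[0][1] + B[1][1] = 1 + -5 = -4) = -4 (attained at k = 1)
  C[1][0] = min over k of (A[1][0] + B[0][0] = 7 + 1 = 8, A[1][1] + B[1][0] = -2 + -5 = -7) = -7 (attained at k = 1)
  C[1][1] = min over k of (A[1][0] + B[0][1] = 7 + 9 = 16, A[1][1] + B[1][1] = -2 + -5 = -7) = -7 (attained at k = 1)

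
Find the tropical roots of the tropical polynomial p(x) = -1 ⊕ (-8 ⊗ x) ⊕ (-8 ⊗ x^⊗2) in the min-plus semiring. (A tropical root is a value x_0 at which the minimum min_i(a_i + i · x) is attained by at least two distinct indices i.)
Roots: {0, 7}

Each tropical root is a break point of the lower envelope of the lines y = a_i + i · x (there are 3 lines, with slopes 0, 1, ..., 2). Only the lines that attain the minimum somewhere contribute to roots; other lines are dominated. Here the surviving (envelope) indices are i = 2, i = 1, i = 0.
Intersections between consecutive envelope lines give the roots: for adjacent envelope indices i < j the intersection is x = (a_i − a_j) / (j − i). Reading off the sorted break points: {0, 7}.
Verification: at each break x_0, at least two indices attain the minimum of min_i(a_i + i · x_0).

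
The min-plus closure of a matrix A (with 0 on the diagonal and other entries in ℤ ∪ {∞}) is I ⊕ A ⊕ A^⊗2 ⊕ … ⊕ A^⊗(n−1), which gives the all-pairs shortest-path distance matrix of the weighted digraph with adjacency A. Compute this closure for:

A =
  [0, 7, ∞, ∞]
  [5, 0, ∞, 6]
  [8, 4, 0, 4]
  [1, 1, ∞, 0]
Closure =
  [0, 7, ∞, 13]
  [5, 0, ∞, 6]
  [5, 4, 0, 4]
  [1, 1, ∞, 0]

This is the Floyd-Warshall all-pairs shortest-path computation. For each intermediate vertex k = 0, 1, …, 3, update dist[i][j] ← min(dist[i][j], dist[i][k] + dist[k][j]). The final matrix gives, for each (i, j), the minimum total weight of any directed path from i to j (possibly empty when i = j).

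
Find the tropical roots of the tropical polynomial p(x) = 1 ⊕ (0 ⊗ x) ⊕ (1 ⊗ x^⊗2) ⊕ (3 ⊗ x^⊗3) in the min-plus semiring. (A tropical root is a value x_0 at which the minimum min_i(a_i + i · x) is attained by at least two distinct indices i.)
Roots: {-2, -1, 1}

Each tropical root is a break point of the lower envelope of the lines y = a_i + i · x (there are 4 lines, with slopes 0, 1, ..., 3). Only the lines that attain the minimum somewhere contribute to roots; other lines are dominated. Here the surviving (envelope) indices are i = 3, i = 2, i = 1, i = 0.
Intersections between consecutive envelope lines give the roots: for adjacent envelope indices i < j the intersection is x = (a_i − a_j) / (j − i). Reading off the sorted break points: {-2, -1, 1}.
Verification: at each break x_0, at least two indices attain the minimum of min_i(a_i + i · x_0).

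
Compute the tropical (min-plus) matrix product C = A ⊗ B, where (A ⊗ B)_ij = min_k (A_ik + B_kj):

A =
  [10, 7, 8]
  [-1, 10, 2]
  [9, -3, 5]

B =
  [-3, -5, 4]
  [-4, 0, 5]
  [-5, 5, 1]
A ⊗ B =
  [3, 5, 9]
  [-4, -6, 3]
  [-7, -3, 2]

Apply the min-plus product entry-by-entry:
  C[0][0] = min over k of (A[0][0] + B[0][0] = 10 + -3 = 7, A[0][1] + B[1][0] = 7 + -4 = 3, A[0][2] + B[2][0] = 8 + -5 = 3) = 3 (attained at k = 1)
  C[0][1] = min over k of (A[0][0] + B[0][1] = 10 + -5 = 5, A[0][1] + B[1][1] = 7 + 0 = 7, A[0][2] + B[2][1] = 8 + 5 = 13) = 5 (attained at k = 0)
  C[0][2] = min over k of (A[0][0] + B[0][2] = 10 + 4 = 14, A[0][1] + B[1][2] = 7 + 5 = 12, A[0][2] + B[2][2] = 8 + 1 = 9) = 9 (attained at k = 2)
  C[1][0] = min over k of (A[1][0] + B[0][0] = -1 + -3 = -4, A[1][1] + B[1][0] = 10 + -4 = 6, A[1][2] + B[2][0] = 2 + -5 = -3) = -4 (attained at k = 0)
  C[1][1] = min over k of (A[1][0] + B[0][1] = -1 + -5 = -6, A[1][1] + B[1][1] = 10 + 0 = 10, A[1][2] + B[2][1] = 2 + 5 = 7) = -6 (attained at k = 0)
  C[1][2] = min over k of (A[1][0] + B[0][2] = -1 + 4 = 3, A[1][1] + B[1][2] = 10 + 5 = 15, A[1][2] + B[2][2] = 2 + 1 = 3) = 3 (attained at k = 0)
  C[2][0] = min over k of (A[2][0] + B[0][0] = 9 + -3 = 6, A[2][1] + B[1][0] = -3 + -4 = -7, A[2][2] + B[2][0] = 5 + -5 = 0) = -7 (attained at k = 1)
  C[2][1] = min over k of (A[2][0] + B[0][1] = 9 + -5 = 4, A[2][1] + B[1][1] = -3 + 0 = -3, A[2][2] + B[2][1] = 5 + 5 = 10) = -3 (attained at k = 1)
  C[2][2] = min over k of (A[2][0] + B[0][2] = 9 + 4 = 13, A[2][1] + B[1][2] = -3 + 5 = 2, A[2][2] + B[2][2] = 5 + 1 = 6) = 2 (attained at k = 1)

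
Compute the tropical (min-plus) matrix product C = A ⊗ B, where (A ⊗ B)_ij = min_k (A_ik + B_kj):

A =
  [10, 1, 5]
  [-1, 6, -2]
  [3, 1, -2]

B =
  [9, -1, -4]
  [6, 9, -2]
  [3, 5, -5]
A ⊗ B =
  [7, 9, -1]
  [1, -2, -7]
  [1, 2, -7]

Apply the min-plus product entry-by-entry:
  C[0][0] = min over k of (A[0][0] + B[0][0] = 10 + 9 = 19, A[0][1] + B[1][0] = 1 + 6 = 7, A[0][2] + B[2][0] = 5 + 3 = 8) = 7 (attained at k = 1)
  C[0][1] = min over k of (A[0][0] + B[0][1] = 10 + -1 = 9, A[0][1] + B[1][1] = 1 + 9 = 10, A[0][2] + B[2][1] = 5 + 5 = 10) = 9 (attained at k = 0)
  C[0][2] = min over k of (A[0][0] + B[0][2] = 10 + -4 = 6, A[0][1] + B[1][2] = 1 + -2 = -1, A[0][2] + B[2][2] = 5 + -5 = 0) = -1 (attained at k = 1)
  C[1][0] = min over k of (A[1][0] + B[0][0] = -1 + 9 = 8, A[1][1] + B[1][0] = 6 + 6 = 12, A[1][2] + B[2][0] = -2 + 3 = 1) = 1 (attained at k = 2)
  C[1][1] = min over k of (A[1][0] + B[0][1] = -1 + -1 = -2, A[1][1] + B[1][1] = 6 + 9 = 15, A[1][2] + B[2][1] = -2 + 5 = 3) = -2 (attained at k = 0)
  C[1][2] = min over k of (A[1][0] + B[0][2] = -1 + -4 = -5, A[1][1] + B[1][2] = 6 + -2 = 4, A[1][2] + B[2][2] = -2 + -5 = -7) = -7 (attained at k = 2)
  C[2][0] = min over k of (A[2][0] + B[0][0] = 3 + 9 = 12, A[2][1] + B[1][0] = 1 + 6 = 7, A[2][2] + B[2][0] = -2 + 3 = 1) = 1 (attained at k = 2)
  C[2][1] = min over k of (A[2][0] + B[0][1] = 3 + -1 = 2, A[2][1] + B[1][1] = 1 + 9 = 10, A[2][2] + B[2][1] = -2 + 5 = 3) = 2 (attained at k = 0)
  C[2][2] = min over k of (A[2][0] + B[0][2] = 3 + -4 = -1, A[2][1] + B[1][2] = 1 + -2 = -1, A[2][2] + B[2][2] = -2 + -5 = -7) = -7 (attained at k = 2)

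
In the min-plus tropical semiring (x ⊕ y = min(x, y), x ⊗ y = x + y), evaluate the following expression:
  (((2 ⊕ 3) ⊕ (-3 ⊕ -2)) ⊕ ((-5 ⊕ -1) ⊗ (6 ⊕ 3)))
(((2 ⊕ 3) ⊕ (-3 ⊕ -2)) ⊕ ((-5 ⊕ -1) ⊗ (6 ⊕ 3))) = -3

Expand innermost to outermost. Recall ⊕ takes the minimum of its arguments and ⊗ takes their sum. Working out the expression (((2 ⊕ 3) ⊕ (-3 ⊕ -2)) ⊕ ((-5 ⊕ -1) ⊗ (6 ⊕ 3))) gives -3.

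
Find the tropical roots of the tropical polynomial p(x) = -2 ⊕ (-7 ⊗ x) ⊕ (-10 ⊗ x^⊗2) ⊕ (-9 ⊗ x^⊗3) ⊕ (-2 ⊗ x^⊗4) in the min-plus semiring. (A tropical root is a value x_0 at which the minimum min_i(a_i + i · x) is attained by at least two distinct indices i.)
Roots: {-7, -1, 3, 5}

Each tropical root is a break point of the lower envelope of the lines y = a_i + i · x (there are 5 lines, with slopes 0, 1, ..., 4). Only the lines that attain the minimum somewhere contribute to roots; other lines are dominated. Here the surviving (envelope) indices are i = 4, i = 3, i = 2, i = 1, i = 0.
Intersections between consecutive envelope lines give the roots: for adjacent envelope indices i < j the intersection is x = (a_i − a_j) / (j − i). Reading off the sorted break points: {-7, -1, 3, 5}.
Verification: at each break x_0, at least two indices attain the minimum of min_i(a_i + i · x_0).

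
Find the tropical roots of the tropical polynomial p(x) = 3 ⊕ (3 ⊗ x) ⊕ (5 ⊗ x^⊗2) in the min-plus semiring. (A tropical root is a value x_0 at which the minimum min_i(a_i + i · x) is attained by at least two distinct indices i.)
Roots: {-2, 0}

Each tropical root is a break point of the lower envelope of the lines y = a_i + i · x (there are 3 lines, with slopes 0, 1, ..., 2). Only the lines that attain the minimum somewhere contribute to roots; other lines are dominated. Here the surviving (envelope) indices are i = 2, i = 1, i = 0.
Intersections between consecutive envelope lines give the roots: for adjacent envelope indices i < j the intersection is x = (a_i − a_j) / (j − i). Reading off the sorted break points: {-2, 0}.
Verification: at each break x_0, at least two indices attain the minimum of min_i(a_i + i · x_0).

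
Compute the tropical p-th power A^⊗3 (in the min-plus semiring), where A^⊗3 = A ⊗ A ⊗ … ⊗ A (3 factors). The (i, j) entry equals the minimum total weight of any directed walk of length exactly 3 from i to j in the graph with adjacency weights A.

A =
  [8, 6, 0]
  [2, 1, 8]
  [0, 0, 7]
A^⊗3 =
  [2, 1, 0]
  [2, 2, 3]
  [0, 0, 2]

Each entry (A^⊗3)_ij equals the minimum over all length-3 walks i = v_0 → v_1 → … → v_3 = j of Σ_t A[v_t][v_{t+1}]. For example, for (i, j) = (0, 2) we minimise over 9 possible intermediate vertex sequences; the minimum is 0, attained along the walk 0 → 2 → 0 → 2.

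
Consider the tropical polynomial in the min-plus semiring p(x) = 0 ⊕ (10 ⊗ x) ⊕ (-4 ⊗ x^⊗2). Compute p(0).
p(0) = -4

A tropical monomial a ⊗ x^⊗i evaluates to a + i · x. Evaluating each term at x = 0:
  Term 0 contributes 0 + 0 · 0 = 0
  Term 1 contributes 10 + 1 · 0 = 10
  Term 2 contributes -4 + 2 · 0 = -4
p(0) = ⊕ of these = min[0, 10, -4] = -4.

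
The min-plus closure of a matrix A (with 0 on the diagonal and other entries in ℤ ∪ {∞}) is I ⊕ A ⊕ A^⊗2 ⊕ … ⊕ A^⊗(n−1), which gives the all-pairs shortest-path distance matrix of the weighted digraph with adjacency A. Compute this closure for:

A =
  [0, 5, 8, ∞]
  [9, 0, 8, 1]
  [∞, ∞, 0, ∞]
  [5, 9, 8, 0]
Closure =
  [0, 5, 8, 6]
  [6, 0, 8, 1]
  [∞, ∞, 0, ∞]
  [5, 9, 8, 0]

This is the Floyd-Warshall all-pairs shortest-path computation. For each intermediate vertex k = 0, 1, …, 3, update dist[i][j] ← min(dist[i][j], dist[i][k] + dist[k][j]). The final matrix gives, for each (i, j), the minimum total weight of any directed path from i to j (possibly empty when i = j).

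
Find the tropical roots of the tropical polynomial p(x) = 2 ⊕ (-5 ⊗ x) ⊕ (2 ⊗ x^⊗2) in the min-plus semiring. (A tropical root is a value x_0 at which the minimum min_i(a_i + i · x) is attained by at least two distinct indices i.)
Roots: {-7, 7}

Each tropical root is a break point of the lower envelope of the lines y = a_i + i · x (there are 3 lines, with slopes 0, 1, ..., 2). Only the lines that attain the minimum somewhere contribute to roots; other lines are dominated. Here the surviving (envelope) indices are i = 2, i = 1, i = 0.
Intersections between consecutive envelope lines give the roots: for adjacent envelope indices i < j the intersection is x = (a_i − a_j) / (j − i). Reading off the sorted break points: {-7, 7}.
Verification: at each break x_0, at least two indices attain the minimum of min_i(a_i + i · x_0).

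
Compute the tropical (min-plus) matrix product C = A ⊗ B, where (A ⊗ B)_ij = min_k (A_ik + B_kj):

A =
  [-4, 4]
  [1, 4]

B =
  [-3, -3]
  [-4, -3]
A ⊗ B =
  [-7, -7]
  [-2, -2]

Apply the min-plus product entry-by-entry:
  C[0][0] = min over k of (A[0][0] + B[0][0] = -4 + -3 = -7, A[0][1] + B[1][0] = 4 + -4 = 0) = -7 (attained at k = 0)
  C[0][1] = min over k of (A[0][0] + B[0][1] = -4 + -3 = -7, A[0][1] + B[1][1] = 4 + -3 = 1) = -7 (attained at k = 0)
  C[1][0] = min over k of (A[1][0] + B[0][0] = 1 + -3 = -2, A[1][1] + B[1][0] = 4 + -4 = 0) = -2 (attained at k = 0)
  C[1][1] = min over k of (A[1][0] + B[0][1] = 1 + -3 = -2, A[1][1] + B[1][1] = 4 + -3 = 1) = -2 (attained at k = 0)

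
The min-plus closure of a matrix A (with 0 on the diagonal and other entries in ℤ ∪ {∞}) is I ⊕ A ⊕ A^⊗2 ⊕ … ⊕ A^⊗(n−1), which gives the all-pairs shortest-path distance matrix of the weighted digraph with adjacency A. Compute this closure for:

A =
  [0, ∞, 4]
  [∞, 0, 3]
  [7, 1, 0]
Closure =
  [0, 5, 4]
  [10, 0, 3]
  [7, 1, 0]

This is the Floyd-Warshall all-pairs shortest-path computation. For each intermediate vertex k = 0, 1, …, 2, update dist[i][j] ← min(dist[i][j], dist[i][k] + dist[k][j]). The final matrix gives, for each (i, j), the minimum total weight of any directed path from i to j (possibly empty when i = j).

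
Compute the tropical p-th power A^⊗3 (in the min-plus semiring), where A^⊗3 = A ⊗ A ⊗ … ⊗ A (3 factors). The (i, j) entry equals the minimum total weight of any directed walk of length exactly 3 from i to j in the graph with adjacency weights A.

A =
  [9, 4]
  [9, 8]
A^⊗3 =
  [21, 17]
  [22, 21]

Each entry (A^⊗3)_ij equals the minimum over all length-3 walks i = v_0 → v_1 → … → v_3 = j of Σ_t A[v_t][v_{t+1}]. For example, for (i, j) = (0, 1) we minimise over 4 possible intermediate vertex sequences; the minimum is 17, attained along the walk 0 → 1 → 0 → 1.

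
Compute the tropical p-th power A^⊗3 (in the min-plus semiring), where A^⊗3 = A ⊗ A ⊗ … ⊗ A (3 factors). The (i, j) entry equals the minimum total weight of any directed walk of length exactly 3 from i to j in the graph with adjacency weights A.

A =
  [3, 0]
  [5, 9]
A^⊗3 =
  [8, 5]
  [10, 8]

Each entry (A^⊗3)_ij equals the minimum over all length-3 walks i = v_0 → v_1 → … → v_3 = j of Σ_t A[v_t][v_{t+1}]. For example, for (i, j) = (0, 1) we minimise over 4 possible intermediate vertex sequences; the minimum is 5, attained along the walk 0 → 1 → 0 → 1.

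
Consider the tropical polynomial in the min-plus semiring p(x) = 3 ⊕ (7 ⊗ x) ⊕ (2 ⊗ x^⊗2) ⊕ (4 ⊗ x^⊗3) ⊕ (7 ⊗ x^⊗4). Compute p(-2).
p(-2) = -2

A tropical monomial a ⊗ x^⊗i evaluates to a + i · x. Evaluating each term at x = -2:
  Term 0 contributes 3 + 0 · -2 = 3
  Term 1 contributes 7 + 1 · -2 = 5
  Term 2 contributes 2 + 2 · -2 = -2
  Term 3 contributes 4 + 3 · -2 = -2
  Term 4 contributes 7 + 4 · -2 = -1
p(-2) = ⊕ of these = min[3, 5, -2, -2, -1] = -2.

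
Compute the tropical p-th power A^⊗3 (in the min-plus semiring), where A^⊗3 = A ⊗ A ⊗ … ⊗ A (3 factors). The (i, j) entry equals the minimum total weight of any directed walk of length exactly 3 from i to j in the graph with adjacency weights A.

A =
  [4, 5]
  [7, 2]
A^⊗3 =
  [12, 9]
  [11, 6]

Each entry (A^⊗3)_ij equals the minimum over all length-3 walks i = v_0 → v_1 → … → v_3 = j of Σ_t A[v_t][v_{t+1}]. For example, for (i, j) = (0, 1) we minimise over 4 possible intermediate vertex sequences; the minimum is 9, attained along the walk 0 → 1 → 1 → 1.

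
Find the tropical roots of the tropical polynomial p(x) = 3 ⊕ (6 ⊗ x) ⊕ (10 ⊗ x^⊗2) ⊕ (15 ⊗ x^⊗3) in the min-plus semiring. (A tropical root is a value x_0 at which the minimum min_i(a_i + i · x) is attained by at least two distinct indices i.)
Roots: {-5, -4, -3}

Each tropical root is a break point of the lower envelope of the lines y = a_i + i · x (there are 4 lines, with slopes 0, 1, ..., 3). Only the lines that attain the minimum somewhere contribute to roots; other lines are dominated. Here the surviving (envelope) indices are i = 3, i = 2, i = 1, i = 0.
Intersections between consecutive envelope lines give the roots: for adjacent envelope indices i < j the intersection is x = (a_i − a_j) / (j − i). Reading off the sorted break points: {-5, -4, -3}.
Verification: at each break x_0, at least two indices attain the minimum of min_i(a_i + i · x_0).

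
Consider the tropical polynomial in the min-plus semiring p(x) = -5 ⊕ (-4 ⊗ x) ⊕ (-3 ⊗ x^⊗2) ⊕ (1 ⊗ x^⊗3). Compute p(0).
p(0) = -5

A tropical monomial a ⊗ x^⊗i evaluates to a + i · x. Evaluating each term at x = 0:
  Term 0 contributes -5 + 0 · 0 = -5
  Term 1 contributes -4 + 1 · 0 = -4
  Term 2 contributes -3 + 2 · 0 = -3
  Term 3 contributes 1 + 3 · 0 = 1
p(0) = ⊕ of these = min[-5, -4, -3, 1] = -5.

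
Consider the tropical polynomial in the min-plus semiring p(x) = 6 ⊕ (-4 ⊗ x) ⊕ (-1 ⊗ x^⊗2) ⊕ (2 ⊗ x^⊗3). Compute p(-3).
p(-3) = -7

A tropical monomial a ⊗ x^⊗i evaluates to a + i · x. Evaluating each term at x = -3:
  Term 0 contributes 6 + 0 · -3 = 6
  Term 1 contributes -4 + 1 · -3 = -7
  Term 2 contributes -1 + 2 · -3 = -7
  Term 3 contributes 2 + 3 · -3 = -7
p(-3) = ⊕ of these = min[6, -7, -7, -7] = -7.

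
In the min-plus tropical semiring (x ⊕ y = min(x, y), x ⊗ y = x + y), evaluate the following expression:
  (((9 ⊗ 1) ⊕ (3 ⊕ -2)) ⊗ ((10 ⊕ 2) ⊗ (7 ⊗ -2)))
(((9 ⊗ 1) ⊕ (3 ⊕ -2)) ⊗ ((10 ⊕ 2) ⊗ (7 ⊗ -2))) = 5

Expand innermost to outermost. Recall ⊕ takes the minimum of its arguments and ⊗ takes their sum. Working out the expression (((9 ⊗ 1) ⊕ (3 ⊕ -2)) ⊗ ((10 ⊕ 2) ⊗ (7 ⊗ -2))) gives 5.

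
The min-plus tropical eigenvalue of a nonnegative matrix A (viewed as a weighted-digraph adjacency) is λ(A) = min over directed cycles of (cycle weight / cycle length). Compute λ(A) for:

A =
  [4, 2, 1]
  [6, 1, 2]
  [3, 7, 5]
λ(A) = 1

Enumerate directed cycles and compute their means (weight / length). Sample:
  cycle 0 → 0: weight = 4, length = 1, mean = 4/1 ≈ 4.000
  cycle 1 → 1: weight = 1, length = 1, mean = 1/1 ≈ 1.000
  cycle 2 → 2: weight = 5, length = 1, mean = 5/1 ≈ 5.000
  cycle 0 → 1 → 0: weight = 8, length = 2, mean = 8/2 ≈ 4.000
  cycle 0 → 2 → 0: weight = 4, length = 2, mean = 4/2 ≈ 2.000
  cycle 1 → 0 → 1: weight = 8, length = 2, mean = 8/2 ≈ 4.000
Minimum mean = 1.000, attained e.g. along the cycle 1 → 1 with weight 1 and length 1. So λ(A) = 1/1 = 1.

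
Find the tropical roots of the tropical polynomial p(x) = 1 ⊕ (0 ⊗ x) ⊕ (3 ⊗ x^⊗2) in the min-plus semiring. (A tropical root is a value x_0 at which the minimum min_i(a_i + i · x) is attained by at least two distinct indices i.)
Roots: {-3, 1}

Each tropical root is a break point of the lower envelope of the lines y = a_i + i · x (there are 3 lines, with slopes 0, 1, ..., 2). Only the lines that attain the minimum somewhere contribute to roots; other lines are dominated. Here the surviving (envelope) indices are i = 2, i = 1, i = 0.
Intersections between consecutive envelope lines give the roots: for adjacent envelope indices i < j the intersection is x = (a_i − a_j) / (j − i). Reading off the sorted break points: {-3, 1}.
Verification: at each break x_0, at least two indices attain the minimum of min_i(a_i + i · x_0).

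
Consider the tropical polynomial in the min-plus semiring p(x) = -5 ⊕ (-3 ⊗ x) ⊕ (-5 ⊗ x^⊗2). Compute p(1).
p(1) = -5

A tropical monomial a ⊗ x^⊗i evaluates to a + i · x. Evaluating each term at x = 1:
  Term 0 contributes -5 + 0 · 1 = -5
  Term 1 contributes -3 + 1 · 1 = -2
  Term 2 contributes -5 + 2 · 1 = -3
p(1) = ⊕ of these = min[-5, -2, -3] = -5.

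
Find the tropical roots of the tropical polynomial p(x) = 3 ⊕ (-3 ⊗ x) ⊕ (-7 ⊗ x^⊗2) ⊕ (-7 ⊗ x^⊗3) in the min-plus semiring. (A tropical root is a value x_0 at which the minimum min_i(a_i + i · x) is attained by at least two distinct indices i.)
Roots: {0, 4, 6}

Each tropical root is a break point of the lower envelope of the lines y = a_i + i · x (there are 4 lines, with slopes 0, 1, ..., 3). Only the lines that attain the minimum somewhere contribute to roots; other lines are dominated. Here the surviving (envelope) indices are i = 3, i = 2, i = 1, i = 0.
Intersections between consecutive envelope lines give the roots: for adjacent envelope indices i < j the intersection is x = (a_i − a_j) / (j − i). Reading off the sorted break points: {0, 4, 6}.
Verification: at each break x_0, at least two indices attain the minimum of min_i(a_i + i · x_0).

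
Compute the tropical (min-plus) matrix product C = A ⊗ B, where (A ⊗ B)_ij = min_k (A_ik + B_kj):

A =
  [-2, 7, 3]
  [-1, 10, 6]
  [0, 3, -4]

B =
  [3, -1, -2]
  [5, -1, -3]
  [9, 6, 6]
A ⊗ B =
  [1, -3, -4]
  [2, -2, -3]
  [3, -1, -2]

Apply the min-plus product entry-by-entry:
  C[0][0] = min over k of (A[0][0] + B[0][0] = -2 + 3 = 1, A[0][1] + B[1][0] = 7 + 5 = 12, A[0][2] + B[2][0] = 3 + 9 = 12) = 1 (attained at k = 0)
  C[0][1] = min over k of (A[0][0] + B[0][1] = -2 + -1 = -3, A[0][1] + B[1][1] = 7 + -1 = 6, A[0][2] + B[2][1] = 3 + 6 = 9) = -3 (attained at k = 0)
  C[0][2] = min over k of (A[0][0] + B[0][2] = -2 + -2 = -4, A[0][1] + B[1][2] = 7 + -3 = 4, A[0][2] + B[2][2] = 3 + 6 = 9) = -4 (attained at k = 0)
  C[1][0] = min over k of (A[1][0] + B[0][0] = -1 + 3 = 2, A[1][1] + B[1][0] = 10 + 5 = 15, A[1][2] + B[2][0] = 6 + 9 = 15) = 2 (attained at k = 0)
  C[1][1] = min over k of (A[1][0] + B[0][1] = -1 + -1 = -2, A[1][1] + B[1][1] = 10 + -1 = 9, A[1][2] + B[2][1] = 6 + 6 = 12) = -2 (attained at k = 0)
  C[1][2] = min over k of (A[1][0] + B[0][2] = -1 + -2 = -3, A[1][1] + B[1][2] = 10 + -3 = 7, A[1][2] + B[2][2] = 6 + 6 = 12) = -3 (attained at k = 0)
  C[2][0] = min over k of (A[2][0] + B[0][0] = 0 + 3 = 3, A[2][1] + B[1][0] = 3 + 5 = 8, A[2][2] + B[2][0] = -4 + 9 = 5) = 3 (attained at k = 0)
  C[2][1] = min over k of (A[2][0] + B[0][1] = 0 + -1 = -1, A[2][1] + B[1][1] = 3 + -1 = 2, A[2][2] + B[2][1] = -4 + 6 = 2) = -1 (attained at k = 0)
  C[2][2] = min over k of (A[2][0] + B[0][2] = 0 + -2 = -2, A[2][1] + B[1][2] = 3 + -3 = 0, A[2][2] + B[2][2] = -4 + 6 = 2) = -2 (attained at k = 0)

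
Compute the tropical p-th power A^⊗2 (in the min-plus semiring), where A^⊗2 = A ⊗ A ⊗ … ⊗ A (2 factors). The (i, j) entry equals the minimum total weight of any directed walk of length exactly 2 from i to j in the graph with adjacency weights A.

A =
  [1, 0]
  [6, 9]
A^⊗2 =
  [2, 1]
  [7, 6]

Each entry (A^⊗2)_ij equals the minimum over all length-2 walks i = v_0 → v_1 → … → v_2 = j of Σ_t A[v_t][v_{t+1}]. For example, for (i, j) = (0, 1) we minimise over 2 possible intermediate vertex sequences; the minimum is 1, attained along the walk 0 → 0 → 1.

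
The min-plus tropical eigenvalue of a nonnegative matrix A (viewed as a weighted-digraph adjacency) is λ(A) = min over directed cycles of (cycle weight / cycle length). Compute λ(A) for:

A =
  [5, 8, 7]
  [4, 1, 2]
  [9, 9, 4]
λ(A) = 1

Enumerate directed cycles and compute their means (weight / length). Sample:
  cycle 0 → 0: weight = 5, length = 1, mean = 5/1 ≈ 5.000
  cycle 1 → 1: weight = 1, length = 1, mean = 1/1 ≈ 1.000
  cycle 2 → 2: weight = 4, length = 1, mean = 4/1 ≈ 4.000
  cycle 0 → 1 → 0: weight = 12, length = 2, mean = 12/2 ≈ 6.000
  cycle 0 → 2 → 0: weight = 16, length = 2, mean = 16/2 ≈ 8.000
  cycle 1 → 0 → 1: weight = 12, length = 2, mean = 12/2 ≈ 6.000
Minimum mean = 1.000, attained e.g. along the cycle 1 → 1 with weight 1 and length 1. So λ(A) = 1/1 = 1.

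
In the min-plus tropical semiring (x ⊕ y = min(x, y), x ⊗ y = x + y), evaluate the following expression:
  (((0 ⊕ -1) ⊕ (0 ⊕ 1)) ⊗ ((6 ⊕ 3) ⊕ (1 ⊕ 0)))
(((0 ⊕ -1) ⊕ (0 ⊕ 1)) ⊗ ((6 ⊕ 3) ⊕ (1 ⊕ 0))) = -1

Expand innermost to outermost. Recall ⊕ takes the minimum of its arguments and ⊗ takes their sum. Working out the expression (((0 ⊕ -1) ⊕ (0 ⊕ 1)) ⊗ ((6 ⊕ 3) ⊕ (1 ⊕ 0))) gives -1.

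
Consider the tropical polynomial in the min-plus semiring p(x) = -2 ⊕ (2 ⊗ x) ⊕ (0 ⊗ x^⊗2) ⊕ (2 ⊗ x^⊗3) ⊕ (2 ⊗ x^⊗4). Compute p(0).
p(0) = -2

A tropical monomial a ⊗ x^⊗i evaluates to a + i · x. Evaluating each term at x = 0:
  Term 0 contributes -2 + 0 · 0 = -2
  Term 1 contributes 2 + 1 · 0 = 2
  Term 2 contributes 0 + 2 · 0 = 0
  Term 3 contributes 2 + 3 · 0 = 2
  Term 4 contributes 2 + 4 · 0 = 2
p(0) = ⊕ of these = min[-2, 2, 0, 2, 2] = -2.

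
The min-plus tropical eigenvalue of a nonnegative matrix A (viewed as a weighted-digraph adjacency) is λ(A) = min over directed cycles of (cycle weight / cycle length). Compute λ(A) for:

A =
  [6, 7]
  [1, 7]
λ(A) = 4

Enumerate directed cycles and compute their means (weight / length). Sample:
  cycle 0 → 0: weight = 6, length = 1, mean = 6/1 ≈ 6.000
  cycle 1 → 1: weight = 7, length = 1, mean = 7/1 ≈ 7.000
  cycle 0 → 1 → 0: weight = 8, length = 2, mean = 8/2 ≈ 4.000
  cycle 1 → 0 → 1: weight = 8, length = 2, mean = 8/2 ≈ 4.000
Minimum mean = 4.000, attained e.g. along the cycle 0 → 1 → 0 with weight 8 and length 2. So λ(A) = 8/2 = 4.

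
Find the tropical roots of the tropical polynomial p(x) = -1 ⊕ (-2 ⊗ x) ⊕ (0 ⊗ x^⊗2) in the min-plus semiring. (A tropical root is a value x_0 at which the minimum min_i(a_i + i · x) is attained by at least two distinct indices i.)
Roots: {-2, 1}

Each tropical root is a break point of the lower envelope of the lines y = a_i + i · x (there are 3 lines, with slopes 0, 1, ..., 2). Only the lines that attain the minimum somewhere contribute to roots; other lines are dominated. Here the surviving (envelope) indices are i = 2, i = 1, i = 0.
Intersections between consecutive envelope lines give the roots: for adjacent envelope indices i < j the intersection is x = (a_i − a_j) / (j − i). Reading off the sorted break points: {-2, 1}.
Verification: at each break x_0, at least two indices attain the minimum of min_i(a_i + i · x_0).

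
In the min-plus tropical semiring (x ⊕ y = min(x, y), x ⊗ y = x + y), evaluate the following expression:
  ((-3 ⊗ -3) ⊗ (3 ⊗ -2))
((-3 ⊗ -3) ⊗ (3 ⊗ -2)) = -5

Expand innermost to outermost. Recall ⊕ takes the minimum of its arguments and ⊗ takes their sum. Working out the expression ((-3 ⊗ -3) ⊗ (3 ⊗ -2)) gives -5.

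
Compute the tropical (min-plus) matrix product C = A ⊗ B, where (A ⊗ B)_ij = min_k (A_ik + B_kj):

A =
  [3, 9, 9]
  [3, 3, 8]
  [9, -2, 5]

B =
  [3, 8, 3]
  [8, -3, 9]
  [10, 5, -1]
A ⊗ B =
  [6, 6, 6]
  [6, 0, 6]
  [6, -5, 4]

Apply the min-plus product entry-by-entry:
  C[0][0] = min over k of (A[0][0] + B[0][0] = 3 + 3 = 6, A[0][1] + B[1][0] = 9 + 8 = 17, A[0][2] + B[2][0] = 9 + 10 = 19) = 6 (attained at k = 0)
  C[0][1] = min over k of (A[0][0] + B[0][1] = 3 + 8 = 11, A[0][1] + B[1][1] = 9 + -3 = 6, A[0][2] + B[2][1] = 9 + 5 = 14) = 6 (attained at k = 1)
  C[0][2] = min over k of (A[0][0] + B[0][2] = 3 + 3 = 6, A[0][1] + B[1][2] = 9 + 9 = 18, A[0][2] + B[2][2] = 9 + -1 = 8) = 6 (attained at k = 0)
  C[1][0] = min over k of (A[1][0] + B[0][0] = 3 + 3 = 6, A[1][1] + B[1][0] = 3 + 8 = 11, A[1][2] + B[2][0] = 8 + 10 = 18) = 6 (attained at k = 0)
  C[1][1] = min over k of (A[1][0] + B[0][1] = 3 + 8 = 11, A[1][1] + B[1][1] = 3 + -3 = 0, A[1][2] + B[2][1] = 8 + 5 = 13) = 0 (attained at k = 1)
  C[1][2] = min over k of (A[1][0] + B[0][2] = 3 + 3 = 6, A[1][1] + B[1][2] = 3 + 9 = 12, A[1][2] + B[2][2] = 8 + -1 = 7) = 6 (attained at k = 0)
  C[2][0] = min over k of (A[2][0] + B[0][0] = 9 + 3 = 12, A[2][1] + B[1][0] = -2 + 8 = 6, A[2][2] + B[2][0] = 5 + 10 = 15) = 6 (attained at k = 1)
  C[2][1] = min over k of (A[2][0] + B[0][1] = 9 + 8 = 17, A[2][1] + B[1][1] = -2 + -3 = -5, A[2][2] + B[2][1] = 5 + 5 = 10) = -5 (attained at k = 1)
  C[2][2] = min over k of (A[2][0] + B[0][2] = 9 + 3 = 12, A[2][1] + B[1][2] = -2 + 9 = 7, A[2][2] + B[2][2] = 5 + -1 = 4) = 4 (attained at k = 2)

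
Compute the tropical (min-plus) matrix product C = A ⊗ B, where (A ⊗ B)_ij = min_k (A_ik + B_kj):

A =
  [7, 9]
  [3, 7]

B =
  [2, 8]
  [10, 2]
A ⊗ B =
  [9, 11]
  [5, 9]

Apply the min-plus product entry-by-entry:
  C[0][0] = min over k of (A[0][0] + B[0][0] = 7 + 2 = 9, A[0][1] + B[1][0] = 9 + 10 = 19) = 9 (attained at k = 0)
  C[0][1] = min over k of (A[0][0] + B[0][1] = 7 + 8 = 15, A[0][1] + B[1][1] = 9 + 2 = 11) = 11 (attained at k = 1)
  C[1][0] = min over k of (A[1][0] + B[0][0] = 3 + 2 = 5, A[1][1] + B[1][0] = 7 + 10 = 17) = 5 (attained at k = 0)
  C[1][1] = min over k of (A[1][0] + B[0][1] = 3 + 8 = 11, A[1][1] + B[1][1] = 7 + 2 = 9) = 9 (attained at k = 1)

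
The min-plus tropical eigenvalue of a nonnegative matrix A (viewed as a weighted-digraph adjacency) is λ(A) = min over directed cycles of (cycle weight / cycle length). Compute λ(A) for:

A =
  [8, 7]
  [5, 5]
λ(A) = 5

Enumerate directed cycles and compute their means (weight / length). Sample:
  cycle 0 → 0: weight = 8, length = 1, mean = 8/1 ≈ 8.000
  cycle 1 → 1: weight = 5, length = 1, mean = 5/1 ≈ 5.000
  cycle 0 → 1 → 0: weight = 12, length = 2, mean = 12/2 ≈ 6.000
  cycle 1 → 0 → 1: weight = 12, length = 2, mean = 12/2 ≈ 6.000
Minimum mean = 5.000, attained e.g. along the cycle 1 → 1 with weight 5 and length 1. So λ(A) = 5/1 = 5.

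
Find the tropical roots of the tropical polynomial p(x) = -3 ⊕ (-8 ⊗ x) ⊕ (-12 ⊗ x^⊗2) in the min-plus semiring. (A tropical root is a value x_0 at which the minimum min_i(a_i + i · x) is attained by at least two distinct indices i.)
Roots: {4, 5}

Each tropical root is a break point of the lower envelope of the lines y = a_i + i · x (there are 3 lines, with slopes 0, 1, ..., 2). Only the lines that attain the minimum somewhere contribute to roots; other lines are dominated. Here the surviving (envelope) indices are i = 2, i = 1, i = 0.
Intersections between consecutive envelope lines give the roots: for adjacent envelope indices i < j the intersection is x = (a_i − a_j) / (j − i). Reading off the sorted break points: {4, 5}.
Verification: at each break x_0, at least two indices attain the minimum of min_i(a_i + i · x_0).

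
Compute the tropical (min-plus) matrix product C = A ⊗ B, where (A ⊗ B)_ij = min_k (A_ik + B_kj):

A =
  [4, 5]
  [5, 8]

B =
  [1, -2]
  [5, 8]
A ⊗ B =
  [5, 2]
  [6, 3]

Apply the min-plus product entry-by-entry:
  C[0][0] = min over k of (A[0][0] + B[0][0] = 4 + 1 = 5, A[0][1] + B[1][0] = 5 + 5 = 10) = 5 (attained at k = 0)
  C[0][1] = min over k of (A[0][0] + B[0][1] = 4 + -2 = 2, A[0][1] + B[1][1] = 5 + 8 = 13) = 2 (attained at k = 0)
  C[1][0] = min over k of (A[1][0] + B[0][0] = 5 + 1 = 6, A[1][1] + B[1][0] = 8 + 5 = 13) = 6 (attained at k = 0)
  C[1][1] = min over k of (A[1][0] + B[0][1] = 5 + -2 = 3, A[1][1] + B[1][1] = 8 + 8 = 16) = 3 (attained at k = 0)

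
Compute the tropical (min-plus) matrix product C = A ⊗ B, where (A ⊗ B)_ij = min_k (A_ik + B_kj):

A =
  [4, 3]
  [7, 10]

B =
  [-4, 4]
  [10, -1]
A ⊗ B =
  [0, 2]
  [3, 9]

Apply the min-plus product entry-by-entry:
  C[0][0] = min over k of (A[0][0] + B[0][0] = 4 + -4 = 0, A[0][1] + B[1][0] = 3 + 10 = 13) = 0 (attained at k = 0)
  C[0][1] = min over k of (A[0][0] + B[0][1] = 4 + 4 = 8, A[0][1] + B[1][1] = 3 + -1 = 2) = 2 (attained at k = 1)
  C[1][0] = min over k of (A[1][0] + B[0][0] = 7 + -4 = 3, A[1][1] + B[1][0] = 10 + 10 = 20) = 3 (attained at k = 0)
  C[1][1] = min over k of (A[1][0] + B[0][1] = 7 + 4 = 11, A[1][1] + B[1][1] = 10 + -1 = 9) = 9 (attained at k = 1)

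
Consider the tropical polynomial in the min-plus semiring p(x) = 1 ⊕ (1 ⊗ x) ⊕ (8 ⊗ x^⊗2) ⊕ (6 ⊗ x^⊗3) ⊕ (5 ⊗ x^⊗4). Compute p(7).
p(7) = 1

A tropical monomial a ⊗ x^⊗i evaluates to a + i · x. Evaluating each term at x = 7:
  Term 0 contributes 1 + 0 · 7 = 1
  Term 1 contributes 1 + 1 · 7 = 8
  Term 2 contributes 8 + 2 · 7 = 22
  Term 3 contributes 6 + 3 · 7 = 27
  Term 4 contributes 5 + 4 · 7 = 33
p(7) = ⊕ of these = min[1, 8, 22, 27, 33] = 1.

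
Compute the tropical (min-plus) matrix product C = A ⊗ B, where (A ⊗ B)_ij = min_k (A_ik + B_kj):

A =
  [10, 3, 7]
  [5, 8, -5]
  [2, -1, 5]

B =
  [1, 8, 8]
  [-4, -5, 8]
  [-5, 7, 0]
A ⊗ B =
  [-1, -2, 7]
  [-10, 2, -5]
  [-5, -6, 5]

Apply the min-plus product entry-by-entry:
  C[0][0] = min over k of (A[0][0] + B[0][0] = 10 + 1 = 11, A[0][1] + B[1][0] = 3 + -4 = -1, A[0][2] + B[2][0] = 7 + -5 = 2) = -1 (attained at k = 1)
  C[0][1] = min over k of (A[0][0] + B[0][1] = 10 + 8 = 18, A[0][1] + B[1][1] = 3 + -5 = -2, A[0][2] + B[2][1] = 7 + 7 = 14) = -2 (attained at k = 1)
  C[0][2] = min over k of (A[0][0] + B[0][2] = 10 + 8 = 18, A[0][1] + B[1][2] = 3 + 8 = 11, A[0][2] + B[2][2] = 7 + 0 = 7) = 7 (attained at k = 2)
  C[1][0] = min over k of (A[1][0] + B[0][0] = 5 + 1 = 6, A[1][1] + B[1][0] = 8 + -4 = 4, A[1][2] + B[2][0] = -5 + -5 = -10) = -10 (attained at k = 2)
  C[1][1] = min over k of (A[1][0] + B[0][1] = 5 + 8 = 13, A[1][1] + B[1][1] = 8 + -5 = 3, A[1][2] + B[2][1] = -5 + 7 = 2) = 2 (attained at k = 2)
  C[1][2] = min over k of (A[1][0] + B[0][2] = 5 + 8 = 13, A[1][1] + B[1][2] = 8 + 8 = 16, A[1][2] + B[2][2] = -5 + 0 = -5) = -5 (attained at k = 2)
  C[2][0] = min over k of (A[2][0] + B[0][0] = 2 + 1 = 3, A[2][1] + B[1][0] = -1 + -4 = -5, A[2][2] + B[2][0] = 5 + -5 = 0) = -5 (attained at k = 1)
  C[2][1] = min over k of (A[2][0] + B[0][1] = 2 + 8 = 10, A[2][1] + B[1][1] = -1 + -5 = -6, A[2][2] + B[2][1] = 5 + 7 = 12) = -6 (attained at k = 1)
  C[2][2] = min over k of (A[2][0] + B[0][2] = 2 + 8 = 10, A[2][1] + B[1][2] = -1 + 8 = 7, A[2][2] + B[2][2] = 5 + 0 = 5) = 5 (attained at k = 2)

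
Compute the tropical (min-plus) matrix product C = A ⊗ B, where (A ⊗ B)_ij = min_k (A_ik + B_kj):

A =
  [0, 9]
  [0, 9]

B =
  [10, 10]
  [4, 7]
A ⊗ B =
  [10, 10]
  [10, 10]

Apply the min-plus product entry-by-entry:
  C[0][0] = min over k of (A[0][0] + B[0][0] = 0 + 10 = 10, A[0][1] + B[1][0] = 9 + 4 = 13) = 10 (attained at k = 0)
  C[0][1] = min over k of (A[0][0] + B[0][1] = 0 + 10 = 10, A[0][1] + B[1][1] = 9 + 7 = 16) = 10 (attained at k = 0)
  C[1][0] = min over k of (A[1][0] + B[0][0] = 0 + 10 = 10, A[1][1] + B[1][0] = 9 + 4 = 13) = 10 (attained at k = 0)
  C[1][1] = min over k of (A[1][0] + B[0][1] = 0 + 10 = 10, A[1][1] + B[1][1] = 9 + 7 = 16) = 10 (attained at k = 0)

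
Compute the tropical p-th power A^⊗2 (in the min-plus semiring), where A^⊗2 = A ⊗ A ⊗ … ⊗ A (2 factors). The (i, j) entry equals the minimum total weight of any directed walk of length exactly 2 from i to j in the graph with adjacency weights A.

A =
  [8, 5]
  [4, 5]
A^⊗2 =
  [9, 10]
  [9, 9]

Each entry (A^⊗2)_ij equals the minimum over all length-2 walks i = v_0 → v_1 → … → v_2 = j of Σ_t A[v_t][v_{t+1}]. For example, for (i, j) = (0, 1) we minimise over 2 possible intermediate vertex sequences; the minimum is 10, attained along the walk 0 → 1 → 1.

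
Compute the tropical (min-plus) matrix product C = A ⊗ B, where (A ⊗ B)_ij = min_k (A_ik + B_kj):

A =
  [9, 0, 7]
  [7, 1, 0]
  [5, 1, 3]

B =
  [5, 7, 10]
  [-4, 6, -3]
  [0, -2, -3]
A ⊗ B =
  [-4, 5, -3]
  [-3, -2, -3]
  [-3, 1, -2]

Apply the min-plus product entry-by-entry:
  C[0][0] = min over k of (A[0][0] + B[0][0] = 9 + 5 = 14, A[0][1] + B[1][0] = 0 + -4 = -4, A[0][2] + B[2][0] = 7 + 0 = 7) = -4 (attained at k = 1)
  C[0][1] = min over k of (A[0][0] + B[0][1] = 9 + 7 = 16, A[0][1] + B[1][1] = 0 + 6 = 6, A[0][2] + B[2][1] = 7 + -2 = 5) = 5 (attained at k = 2)
  C[0][2] = min over k of (A[0][0] + B[0][2] = 9 + 10 = 19, A[0][1] + B[1][2] = 0 + -3 = -3, A[0][2] + B[2][2] = 7 + -3 = 4) = -3 (attained at k = 1)
  C[1][0] = min over k of (A[1][0] + B[0][0] = 7 + 5 = 12, A[1][1] + B[1][0] = 1 + -4 = -3, A[1][2] + B[2][0] = 0 + 0 = 0) = -3 (attained at k = 1)
  C[1][1] = min over k of (A[1][0] + B[0][1] = 7 + 7 = 14, A[1][1] + B[1][1] = 1 + 6 = 7, A[1][2] + B[2][1] = 0 + -2 = -2) = -2 (attained at k = 2)
  C[1][2] = min over k of (A[1][0] + B[0][2] = 7 + 10 = 17, A[1][1] + B[1][2] = 1 + -3 = -2, A[1][2] + B[2][2] = 0 + -3 = -3) = -3 (attained at k = 2)
  C[2][0] = min over k of (A[2][0] + B[0][0] = 5 + 5 = 10, A[2][1] + B[1][0] = 1 + -4 = -3, A[2][2] + B[2][0] = 3 + 0 = 3) = -3 (attained at k = 1)
  C[2][1] = min over k of (A[2][0] + B[0][1] = 5 + 7 = 12, A[2][1] + B[1][1] = 1 + 6 = 7, A[2][2] + B[2][1] = 3 + -2 = 1) = 1 (attained at k = 2)
  C[2][2] = min over k of (A[2][0] + B[0][2] = 5 + 10 = 15, A[2][1] + B[1][2] = 1 + -3 = -2, A[2][2] + B[2][2] = 3 + -3 = 0) = -2 (attained at k = 1)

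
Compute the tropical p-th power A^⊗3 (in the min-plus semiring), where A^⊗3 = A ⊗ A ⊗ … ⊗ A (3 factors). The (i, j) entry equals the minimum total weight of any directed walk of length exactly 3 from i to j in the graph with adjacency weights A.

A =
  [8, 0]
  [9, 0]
A^⊗3 =
  [9, 0]
  [9, 0]

Each entry (A^⊗3)_ij equals the minimum over all length-3 walks i = v_0 → v_1 → … → v_3 = j of Σ_t A[v_t][v_{t+1}]. For example, for (i, j) = (0, 1) we minimise over 4 possible intermediate vertex sequences; the minimum is 0, attained along the walk 0 → 1 → 1 → 1.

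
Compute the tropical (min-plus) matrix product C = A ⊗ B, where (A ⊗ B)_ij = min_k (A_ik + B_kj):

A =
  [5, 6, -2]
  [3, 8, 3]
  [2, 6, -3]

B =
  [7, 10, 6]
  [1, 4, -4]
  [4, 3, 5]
A ⊗ B =
  [2, 1, 2]
  [7, 6, 4]
  [1, 0, 2]

Apply the min-plus product entry-by-entry:
  C[0][0] = min over k of (A[0][0] + B[0][0] = 5 + 7 = 12, A[0][1] + B[1][0] = 6 + 1 = 7, A[0][2] + B[2][0] = -2 + 4 = 2) = 2 (attained at k = 2)
  C[0][1] = min over k of (A[0][0] + B[0][1] = 5 + 10 = 15, A[0][1] + B[1][1] = 6 + 4 = 10, A[0][2] + B[2][1] = -2 + 3 = 1) = 1 (attained at k = 2)
  C[0][2] = min over k of (A[0][0] + B[0][2] = 5 + 6 = 11, A[0][1] + B[1][2] = 6 + -4 = 2, A[0][2] + B[2][2] = -2 + 5 = 3) = 2 (attained at k = 1)
  C[1][0] = min over k of (A[1][0] + B[0][0] = 3 + 7 = 10, A[1][1] + B[1][0] = 8 + 1 = 9, A[1][2] + B[2][0] = 3 + 4 = 7) = 7 (attained at k = 2)
  C[1][1] = min over k of (A[1][0] + B[0][1] = 3 + 10 = 13, A[1][1] + B[1][1] = 8 + 4 = 12, A[1][2] + B[2][1] = 3 + 3 = 6) = 6 (attained at k = 2)
  C[1][2] = min over k of (A[1][0] + B[0][2] = 3 + 6 = 9, A[1][1] + B[1][2] = 8 + -4 = 4, A[1][2] + B[2][2] = 3 + 5 = 8) = 4 (attained at k = 1)
  C[2][0] = min over k of (A[2][0] + B[0][0] = 2 + 7 = 9, A[2][1] + B[1][0] = 6 + 1 = 7, A[2][2] + B[2][0] = -3 + 4 = 1) = 1 (attained at k = 2)
  C[2][1] = min over k of (A[2][0] + B[0][1] = 2 + 10 = 12, A[2][1] + B[1][1] = 6 + 4 = 10, A[2][2] + B[2][1] = -3 + 3 = 0) = 0 (attained at k = 2)
  C[2][2] = min over k of (A[2][0] + B[0][2] = 2 + 6 = 8, A[2][1] + B[1][2] = 6 + -4 = 2, A[2][2] + B[2][2] = -3 + 5 = 2) = 2 (attained at k = 1)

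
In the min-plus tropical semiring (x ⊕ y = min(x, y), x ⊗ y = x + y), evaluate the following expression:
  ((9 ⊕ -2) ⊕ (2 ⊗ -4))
((9 ⊕ -2) ⊕ (2 ⊗ -4)) = -2

Expand innermost to outermost. Recall ⊕ takes the minimum of its arguments and ⊗ takes their sum. Working out the expression ((9 ⊕ -2) ⊕ (2 ⊗ -4)) gives -2.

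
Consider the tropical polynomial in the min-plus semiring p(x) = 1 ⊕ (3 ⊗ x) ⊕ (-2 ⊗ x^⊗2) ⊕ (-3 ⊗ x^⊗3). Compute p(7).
p(7) = 1

A tropical monomial a ⊗ x^⊗i evaluates to a + i · x. Evaluating each term at x = 7:
  Term 0 contributes 1 + 0 · 7 = 1
  Term 1 contributes 3 + 1 · 7 = 10
  Term 2 contributes -2 + 2 · 7 = 12
  Term 3 contributes -3 + 3 · 7 = 18
p(7) = ⊕ of these = min[1, 10, 12, 18] = 1.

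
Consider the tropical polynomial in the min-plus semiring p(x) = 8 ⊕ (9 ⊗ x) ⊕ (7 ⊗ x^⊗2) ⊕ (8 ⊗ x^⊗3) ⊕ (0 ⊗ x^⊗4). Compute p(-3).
p(-3) = -12

A tropical monomial a ⊗ x^⊗i evaluates to a + i · x. Evaluating each term at x = -3:
  Term 0 contributes 8 + 0 · -3 = 8
  Term 1 contributes 9 + 1 · -3 = 6
  Term 2 contributes 7 + 2 · -3 = 1
  Term 3 contributes 8 + 3 · -3 = -1
  Term 4 contributes 0 + 4 · -3 = -12
p(-3) = ⊕ of these = min[8, 6, 1, -1, -12] = -12.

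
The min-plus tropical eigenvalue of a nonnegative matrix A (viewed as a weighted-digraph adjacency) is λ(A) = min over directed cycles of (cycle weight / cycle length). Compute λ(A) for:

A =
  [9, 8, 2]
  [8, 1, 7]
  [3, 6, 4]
λ(A) = 1

Enumerate directed cycles and compute their means (weight / length). Sample:
  cycle 0 → 0: weight = 9, length = 1, mean = 9/1 ≈ 9.000
  cycle 1 → 1: weight = 1, length = 1, mean = 1/1 ≈ 1.000
  cycle 2 → 2: weight = 4, length = 1, mean = 4/1 ≈ 4.000
  cycle 0 → 1 → 0: weight = 16, length = 2, mean = 16/2 ≈ 8.000
  cycle 0 → 2 → 0: weight = 5, length = 2, mean = 5/2 ≈ 2.500
  cycle 1 → 0 → 1: weight = 16, length = 2, mean = 16/2 ≈ 8.000
Minimum mean = 1.000, attained e.g. along the cycle 1 → 1 with weight 1 and length 1. So λ(A) = 1/1 = 1.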